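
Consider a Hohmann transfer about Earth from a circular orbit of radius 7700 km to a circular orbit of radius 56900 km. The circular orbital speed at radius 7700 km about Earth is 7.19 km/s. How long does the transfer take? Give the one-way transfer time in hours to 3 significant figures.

From the circular-orbit relation v² = μ/r at r = 7700 km: μ = v²r = (7.19)² × 7700 = 3.98060×10^5 km³/s².
Transfer-ellipse semi-major axis a_t = (r₁ + r₂)/2 = (7700 + 56900)/2 = 32300 km.
Transfer time t = π√(a_t³/μ) = π√((32300)³ / 3.98060×10^5) = 28910 s.
Converting: 28910 s ÷ 3600 s/hour = 8.03 hours.

t = 8.03 hours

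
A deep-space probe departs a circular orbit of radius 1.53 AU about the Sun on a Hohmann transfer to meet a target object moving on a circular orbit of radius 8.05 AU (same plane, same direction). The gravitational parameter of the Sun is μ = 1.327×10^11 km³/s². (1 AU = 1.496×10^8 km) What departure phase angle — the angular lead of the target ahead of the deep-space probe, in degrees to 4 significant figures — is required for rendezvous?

φ = 97.38°

In km: r₁ = 1.53 × 1.496×10^8 = 2.28888×10^8 km; r₂ = 8.05 × 1.496×10^8 = 1.20428×10^9 km.
Transfer-ellipse semi-major axis a_t = (r₁ + r₂)/2 = (2.28888×10^8 + 1.20428×10^9)/2 = 7.16584×10^8 km.
The half-period of the transfer ellipse is t = π√(a_t³/μ) = 1.654×10^8 s.
Target angular speed ω₂ = √(μ/r₂³) = 8.717×10^-9 rad/s.
Angle swept by the target during transfer: ω₂·t = 1.442 rad = 82.62°.
Arrival is 180° from departure on the ellipse, so φ = 180° − 82.62° = 97.38°.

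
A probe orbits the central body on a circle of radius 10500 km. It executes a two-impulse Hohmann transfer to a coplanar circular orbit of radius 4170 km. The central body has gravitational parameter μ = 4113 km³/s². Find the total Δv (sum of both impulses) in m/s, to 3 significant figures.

Δv = 349 m/s

Transfer-ellipse semi-major axis a_t = (r₁ + r₂)/2 = (10500 + 4170)/2 = 7335 km.
Circular speed at r₁: v₁ = √(μ/r₁) = √(4113/10500) = 0.6259 km/s.
On the transfer ellipse at r₁, v² = μ(2/r − 1/a) gives v_a = √[μ(2/r₁ − 1/a_t)] = 0.4719 km/s.
First burn Δv₁ = |v_a − v₁| = 0.1540 km/s.
Circular speed at r₂: v₂ = √(μ/r₂) = 0.99314 km/s.
Transfer-orbit speed at r₂: v_p = √[μ(2/r₂ − 1/a_t)] = 1.1882 km/s.
Second burn Δv₂ = |v₂ − v_p| = 0.1951 km/s.
Total Δv = Δv₁ + Δv₂ = 0.3491 km/s.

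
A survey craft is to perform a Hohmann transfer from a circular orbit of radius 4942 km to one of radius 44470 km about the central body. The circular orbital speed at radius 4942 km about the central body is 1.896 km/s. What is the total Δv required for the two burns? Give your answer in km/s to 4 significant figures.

Δv = 0.9971 km/s

From the circular-orbit relation v² = μ/r at r = 4942 km: μ = v²r = (1.896)² × 4942 = 17765.6 km³/s².
The Hohmann ellipse has a_t = (r₁ + r₂)/2 = 24706 km.
At r₁ the circular-orbit speed is v₁ = √(μ/r₁) = 1.8960 km/s.
Transfer-orbit speed at r₁ (vis-viva equation): v_p = √[μ(2/r₁ − 1/a_t)] = 2.5437 km/s.
First burn Δv₁ = |v_p − v₁| = 0.6477 km/s.
Circular speed at r₂: v₂ = √(μ/r₂) = 0.6321 km/s.
Transfer-orbit speed at r₂: v_a = √[μ(2/r₂ − 1/a_t)] = 0.2827 km/s.
Second burn Δv₂ = |v₂ − v_a| = 0.3494 km/s.
Total Δv = Δv₁ + Δv₂ = 0.9971 km/s.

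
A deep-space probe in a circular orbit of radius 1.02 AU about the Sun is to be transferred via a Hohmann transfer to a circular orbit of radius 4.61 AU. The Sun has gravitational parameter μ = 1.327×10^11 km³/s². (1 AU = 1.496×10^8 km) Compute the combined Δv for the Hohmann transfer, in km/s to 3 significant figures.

Δv = 13.8 km/s

In km: r₁ = 1.02 × 1.496×10^8 = 1.52592×10^8 km; r₂ = 4.61 × 1.496×10^8 = 6.89656×10^8 km.
The Hohmann ellipse has a_t = (r₁ + r₂)/2 = 4.21124×10^8 km.
At r₁ the circular-orbit speed is v₁ = √(μ/r₁) = 29.4896 km/s.
On the transfer ellipse at r₁, v² = μ(2/r − 1/a) gives v_p = √[μ(2/r₁ − 1/a_t)] = 37.7382 km/s.
First burn Δv₁ = |v_p − v₁| = 8.249 km/s.
At r₂, v₂ = √(μ/r₂) = 13.871 km/s.
Transfer-orbit speed at r₂: v_a = √[μ(2/r₂ − 1/a_t)] = 8.3499 km/s.
Second burn Δv₂ = |v₂ − v_a| = 5.521 km/s.
Δv = Δv₁ + Δv₂ = 8.249 + 5.521 = 13.77 km/s.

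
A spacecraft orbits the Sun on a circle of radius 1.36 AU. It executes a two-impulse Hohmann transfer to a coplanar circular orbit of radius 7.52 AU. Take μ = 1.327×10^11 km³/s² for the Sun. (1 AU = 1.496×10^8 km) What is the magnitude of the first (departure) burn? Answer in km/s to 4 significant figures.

Δv₁ = 7.698 km/s

In km: r₁ = 1.36 × 1.496×10^8 = 2.03456×10^8 km; r₂ = 7.52 × 1.496×10^8 = 1.124992×10^9 km.
The Hohmann ellipse has a_t = (r₁ + r₂)/2 = 6.64224×10^8 km.
On the circular orbit at r = 2.03456×10^8 km, v_c = √(μ/r) = 25.539 km/s.
Transfer-orbit speed at the same r (vis-viva, a = a_t): v_t = √[μ(2/r − 1/a_t)] = 33.237 km/s.
Δv₁ = |v_t − v_c| = |33.237 − 25.539| = 7.698 km/s.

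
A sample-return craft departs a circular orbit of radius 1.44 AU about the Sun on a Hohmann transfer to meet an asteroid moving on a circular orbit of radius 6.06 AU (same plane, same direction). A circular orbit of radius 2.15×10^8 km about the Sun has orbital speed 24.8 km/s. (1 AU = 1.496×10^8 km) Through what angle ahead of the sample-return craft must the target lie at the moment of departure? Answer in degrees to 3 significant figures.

φ = 92.4°

From the circular-orbit relation v² = μ/r at r = 2.15×10^8 km: μ = v²r = (24.8)² × 2.15×10^8 = 1.32234×10^11 km³/s².
In km: r₁ = 1.44 × 1.496×10^8 = 2.15424×10^8 km; r₂ = 6.06 × 1.496×10^8 = 9.06576×10^8 km.
Transfer-ellipse semi-major axis a_t = (r₁ + r₂)/2 = (2.15424×10^8 + 9.06576×10^8)/2 = 5.610×10^8 km.
Transfer time t = π√(a_t³/μ) = 1.14795×10^8 s.
Target angular speed ω₂ = √(μ/r₂³) = 1.33219×10^-8 rad/s.
Angle swept by the target during transfer: ω₂·t = 1.5293 rad = 87.62°.
Arrival is 180° from departure on the ellipse, so φ = 180° − 87.62° = 92.4°.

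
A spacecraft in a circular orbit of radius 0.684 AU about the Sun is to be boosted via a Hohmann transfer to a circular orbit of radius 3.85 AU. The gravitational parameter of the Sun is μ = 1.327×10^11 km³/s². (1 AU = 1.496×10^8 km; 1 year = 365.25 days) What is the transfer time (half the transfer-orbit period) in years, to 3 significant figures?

In km: r₁ = 0.684 × 1.496×10^8 = 1.023264×10^8 km; r₂ = 3.85 × 1.496×10^8 = 5.7596×10^8 km.
Transfer-ellipse semi-major axis a_t = (r₁ + r₂)/2 = (1.023264×10^8 + 5.7596×10^8)/2 = 3.391432×10^8 km.
Half the transfer-orbit period gives t = π√(a_t³/μ) = 5.386×10^7 s.
Converting: 5.386×10^7 s ÷ 3.15576×10^7 s/year (365.25 × 86400) = 1.71 years.

t = 1.71 years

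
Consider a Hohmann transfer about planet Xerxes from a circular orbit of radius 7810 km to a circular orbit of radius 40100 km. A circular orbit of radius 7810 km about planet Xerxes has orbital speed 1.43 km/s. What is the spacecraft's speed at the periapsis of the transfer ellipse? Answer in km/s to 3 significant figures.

From the circular-orbit relation v² = μ/r at r = 7810 km: μ = v²r = (1.43)² × 7810 = 15970.7 km³/s².
Transfer-ellipse semi-major axis a_t = (r₁ + r₂)/2 = (7810 + 40100)/2 = 23955 km.
At periapsis, r = 7810 km.
Vis-viva: v = √[μ(2/r − 1/a_t)] = √[15970.7 × (2/7810 − 1/23955)] = 1.850 km/s.

v = 1.85 km/s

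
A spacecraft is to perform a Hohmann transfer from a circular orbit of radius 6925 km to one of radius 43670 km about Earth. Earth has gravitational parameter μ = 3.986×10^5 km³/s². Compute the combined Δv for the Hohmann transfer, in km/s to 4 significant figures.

Δv = 3.822 km/s

Transfer-ellipse semi-major axis a_t = (r₁ + r₂)/2 = (6925 + 43670)/2 = 25297.5 km.
At r₁ the circular-orbit speed is v₁ = √(μ/r₁) = 7.5868 km/s.
Transfer-orbit speed at r₁ (v² = μ(2/r − 1/a)): v_p = √[μ(2/r₁ − 1/a_t)] = 9.9681 km/s.
First burn Δv₁ = |v_p − v₁| = 2.3813 km/s.
Circular speed at r₂: v₂ = √(μ/r₂) = 3.0212 km/s.
Transfer-orbit speed at r₂: v_a = √[μ(2/r₂ − 1/a_t)] = 1.5807 km/s.
Second burn Δv₂ = |v₂ − v_a| = 1.4405 km/s.
Total Δv = Δv₁ + Δv₂ = 3.822 km/s.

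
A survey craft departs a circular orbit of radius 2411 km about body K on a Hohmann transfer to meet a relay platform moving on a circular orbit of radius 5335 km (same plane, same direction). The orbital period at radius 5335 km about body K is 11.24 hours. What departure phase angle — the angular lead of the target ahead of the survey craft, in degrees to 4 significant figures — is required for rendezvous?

From Kepler's third law T² = 4π²r³/μ at r = 5335 km, T = 11.24 hours = 11.24 × 3600 s = 40464 s: μ = 4π²r³/T² = 3661.22 km³/s².
The Hohmann ellipse has a_t = (r₁ + r₂)/2 = 3873 km.
Transfer time t = π√(a_t³/μ) = 12514 s.
Target angular speed ω₂ = √(μ/r₂³) = 1.5528×10^-4 rad/s.
Angle swept by the target during transfer: ω₂·t = 1.9432 rad = 111.34°.
The survey craft traverses 180° on the transfer ellipse, so the target must lead by 180° − 111.34° = 68.66°.

φ = 68.66°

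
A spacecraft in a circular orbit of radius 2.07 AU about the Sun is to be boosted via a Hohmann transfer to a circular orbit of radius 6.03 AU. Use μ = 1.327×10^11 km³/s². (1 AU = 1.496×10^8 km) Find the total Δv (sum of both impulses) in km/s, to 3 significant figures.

In km: r₁ = 2.07 × 1.496×10^8 = 3.09672×10^8 km; r₂ = 6.03 × 1.496×10^8 = 9.02088×10^8 km.
Semi-major axis of the transfer orbit: a_t = (3.09672×10^8 + 9.02088×10^8)/2 = 6.0588×10^8 km.
Circular speed at r₁: v₁ = √(μ/r₁) = √(1.327×10^11/3.09672×10^8) = 20.701 km/s.
On the transfer ellipse at r₁, v² = μ(2/r − 1/a) gives v_p = √[μ(2/r₁ − 1/a_t)] = 25.259 km/s.
First burn Δv₁ = |v_p − v₁| = 4.558 km/s.
Circular speed at r₂: v₂ = √(μ/r₂) = 12.129 km/s.
Transfer-orbit speed at r₂: v_a = √[μ(2/r₂ − 1/a_t)] = 8.6710 km/s.
Second burn Δv₂ = |v₂ − v_a| = 3.458 km/s.
Total Δv = Δv₁ + Δv₂ = 8.016 km/s.

Δv = 8.02 km/s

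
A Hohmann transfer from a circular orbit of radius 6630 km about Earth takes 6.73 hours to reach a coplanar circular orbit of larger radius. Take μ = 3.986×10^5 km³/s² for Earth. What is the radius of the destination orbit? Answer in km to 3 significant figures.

Transfer time t = 6.73 hours = 24228 s, and t = π√(a_t³/μ).
So a_t = (μ t²/π²)^(1/3) = (3.986×10^5 × (24228)² / π²)^(1/3) = 28727 km.
Since a_t = (r₁ + r₂)/2, r₂ = 2a_t − r₁ = 2×28727 − 6630 = 50824 km.

r₂ = 50800 km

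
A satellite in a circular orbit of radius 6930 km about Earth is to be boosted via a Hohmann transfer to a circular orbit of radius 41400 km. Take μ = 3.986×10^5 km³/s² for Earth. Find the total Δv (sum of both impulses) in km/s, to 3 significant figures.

Δv = 3.78 km/s

Transfer-ellipse semi-major axis a_t = (r₁ + r₂)/2 = (6930 + 41400)/2 = 24165 km.
At r₁ the circular-orbit speed is v₁ = √(μ/r₁) = 7.584 km/s.
Transfer-orbit speed at r₁ (vis-viva): v_p = √[μ(2/r₁ − 1/a_t)] = 9.927 km/s.
First burn Δv₁ = |v_p − v₁| = 2.343 km/s.
At r₂, v₂ = √(μ/r₂) = 3.103 km/s.
Transfer-orbit speed at r₂: v_a = √[μ(2/r₂ − 1/a_t)] = 1.662 km/s.
Second burn Δv₂ = |v₂ − v_a| = 1.441 km/s.
Total Δv = Δv₁ + Δv₂ = 3.784 km/s.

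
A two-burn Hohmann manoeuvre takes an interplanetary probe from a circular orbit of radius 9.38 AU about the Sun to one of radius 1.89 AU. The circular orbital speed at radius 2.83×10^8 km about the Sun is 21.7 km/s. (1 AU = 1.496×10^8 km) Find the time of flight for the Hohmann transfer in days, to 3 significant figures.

t = 2440 days

From the circular-orbit relation v² = μ/r at r = 2.83×10^8 km: μ = v²r = (21.7)² × 2.83×10^8 = 1.33262×10^11 km³/s².
In km: r₁ = 9.38 × 1.496×10^8 = 1.403248×10^9 km; r₂ = 1.89 × 1.496×10^8 = 2.82744×10^8 km.
Transfer-ellipse semi-major axis a_t = (r₁ + r₂)/2 = (1.403248×10^9 + 2.82744×10^8)/2 = 8.42996×10^8 km.
Half the transfer-orbit period gives t = π√(a_t³/μ) = 2.106×10^8 s.
Converting: 2.106×10^8 s ÷ 86400 s/day = 2440 days.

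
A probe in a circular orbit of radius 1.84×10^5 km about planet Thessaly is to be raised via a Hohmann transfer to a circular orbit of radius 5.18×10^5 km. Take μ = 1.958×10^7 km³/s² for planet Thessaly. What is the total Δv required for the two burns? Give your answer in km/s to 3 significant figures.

Semi-major axis of the transfer orbit: a_t = (1.840×10^5 + 5.180×10^5)/2 = 3.510×10^5 km.
Circular speed at r₁: v₁ = √(μ/r₁) = √(1.958×10^7/1.840×10^5) = 10.316 km/s.
Transfer-orbit speed at r₁ (vis-viva): v_p = √[μ(2/r₁ − 1/a_t)] = 12.532 km/s.
First burn Δv₁ = |v_p − v₁| = 2.216 km/s.
At r₂, v₂ = √(μ/r₂) = 6.148 km/s.
Transfer-orbit speed at r₂: v_a = √[μ(2/r₂ − 1/a_t)] = 4.451 km/s.
Second burn Δv₂ = |v₂ − v_a| = 1.697 km/s.
Total Δv = Δv₁ + Δv₂ = 3.913 km/s.

Δv = 3.91 km/s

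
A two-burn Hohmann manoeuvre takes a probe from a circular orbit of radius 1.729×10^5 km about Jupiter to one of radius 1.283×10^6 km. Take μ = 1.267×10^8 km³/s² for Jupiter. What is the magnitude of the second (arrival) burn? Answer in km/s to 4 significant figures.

Transfer-ellipse semi-major axis a_t = (r₁ + r₂)/2 = (1.729×10^5 + 1.283×10^6)/2 = 7.2795×10^5 km.
On the circular orbit at r = 1.283×10^6 km, v_c = √(μ/r) = 9.937 km/s.
Vis-viva on the transfer ellipse at r = 1.283×10^6 km gives v_t = √[μ(2/r − 1/a_t)] = 4.843 km/s.
Δv₂ = |v_t − v_c| = |4.843 − 9.937| = 5.094 km/s.

Δv₂ = 5.094 km/s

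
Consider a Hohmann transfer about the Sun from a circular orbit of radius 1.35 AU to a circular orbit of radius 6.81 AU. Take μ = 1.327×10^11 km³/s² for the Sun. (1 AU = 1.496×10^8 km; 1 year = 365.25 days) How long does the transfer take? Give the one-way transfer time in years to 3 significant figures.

In km: r₁ = 1.35 × 1.496×10^8 = 2.0196×10^8 km; r₂ = 6.81 × 1.496×10^8 = 1.018776×10^9 km.
The Hohmann ellipse has a_t = (r₁ + r₂)/2 = 6.10368×10^8 km.
Transfer time t = π√(a_t³/μ) = π√((6.10368×10^8)³ / 1.327×10^11) = 1.300×10^8 s.
Converting: 1.300×10^8 s ÷ 3.15576×10^7 s/year (365.25 × 86400) = 4.12 years.

t = 4.12 years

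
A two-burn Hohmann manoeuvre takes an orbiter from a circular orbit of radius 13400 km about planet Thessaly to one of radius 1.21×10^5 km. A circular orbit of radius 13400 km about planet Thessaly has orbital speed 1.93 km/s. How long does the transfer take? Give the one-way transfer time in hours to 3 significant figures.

t = 68.0 hours

From the circular-orbit relation v² = μ/r at r = 13400 km: μ = v²r = (1.93)² × 13400 = 49913.7 km³/s².
Semi-major axis of the transfer orbit: a_t = (13400 + 1.210×10^5)/2 = 67200 km.
Transfer time t = π√(a_t³/μ) = π√((67200)³ / 49913.7) = 2.4496×10^5 s.
Converting: 2.4496×10^5 s ÷ 3600 s/hour = 68.0 hours.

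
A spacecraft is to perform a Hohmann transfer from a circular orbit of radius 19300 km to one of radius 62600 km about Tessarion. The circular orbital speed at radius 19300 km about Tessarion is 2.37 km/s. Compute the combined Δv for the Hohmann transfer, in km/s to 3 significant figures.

Δv = 0.973 km/s

From the circular-orbit relation v² = μ/r at r = 19300 km: μ = v²r = (2.37)² × 19300 = 1.08406×10^5 km³/s².
Semi-major axis of the transfer orbit: a_t = (19300 + 62600)/2 = 40950 km.
At r₁ the circular-orbit speed is v₁ = √(μ/r₁) = 2.3700 km/s.
On the transfer ellipse at r₁, v² = μ(2/r − 1/a) gives v_p = √[μ(2/r₁ − 1/a_t)] = 2.9303 km/s.
First burn Δv₁ = |v_p − v₁| = 0.5603 km/s.
Circular speed at r₂: v₂ = √(μ/r₂) = 1.31595 km/s.
Transfer-orbit speed at r₂: v_a = √[μ(2/r₂ − 1/a_t)] = 0.903424 km/s.
Second burn Δv₂ = |v₂ − v_a| = 0.4125 km/s.
Total Δv = Δv₁ + Δv₂ = 0.9728 km/s.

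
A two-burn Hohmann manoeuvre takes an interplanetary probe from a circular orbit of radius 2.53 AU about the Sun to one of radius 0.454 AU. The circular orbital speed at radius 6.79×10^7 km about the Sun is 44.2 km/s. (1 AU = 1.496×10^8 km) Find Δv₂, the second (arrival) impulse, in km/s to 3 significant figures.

From the circular-orbit relation v² = μ/r at r = 6.79×10^7 km: μ = v²r = (44.2)² × 6.79×10^7 = 1.32652×10^11 km³/s².
In km: r₁ = 2.53 × 1.496×10^8 = 3.78488×10^8 km; r₂ = 0.454 × 1.496×10^8 = 6.79184×10^7 km.
Semi-major axis of the transfer orbit: a_t = (3.78488×10^8 + 6.79184×10^7)/2 = 2.232032×10^8 km.
Circular speed at r = 6.79184×10^7 km: v_c = √(μ/r) = 44.19 km/s.
Vis-viva on the transfer ellipse at r = 6.79184×10^7 km gives v_t = √[μ(2/r − 1/a_t)] = 57.55 km/s.
Δv₂ = |v_t − v_c| = |57.55 − 44.19| = 13.36 km/s.

Δv₂ = 13.4 km/s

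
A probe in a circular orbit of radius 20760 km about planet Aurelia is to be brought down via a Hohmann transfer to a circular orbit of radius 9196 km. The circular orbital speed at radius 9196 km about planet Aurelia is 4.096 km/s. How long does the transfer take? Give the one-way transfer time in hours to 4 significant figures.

From the circular-orbit relation v² = μ/r at r = 9196 km: μ = v²r = (4.096)² × 9196 = 1.54283×10^5 km³/s².
The Hohmann ellipse has a_t = (r₁ + r₂)/2 = 14978 km.
By Kepler's third law the transfer-orbit period is T = 2π√(a_t³/μ), so t = T/2 = 14661.3 s.
Converting: 14661.3 s ÷ 3600 s/hour = 4.073 hours.

t = 4.073 hours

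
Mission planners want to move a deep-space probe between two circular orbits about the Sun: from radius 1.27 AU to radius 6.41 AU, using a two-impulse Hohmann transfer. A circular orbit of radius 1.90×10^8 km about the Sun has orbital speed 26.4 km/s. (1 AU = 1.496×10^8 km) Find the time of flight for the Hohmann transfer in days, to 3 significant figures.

From the circular-orbit relation v² = μ/r at r = 1.90×10^8 km: μ = v²r = (26.4)² × 1.90×10^8 = 1.32422×10^11 km³/s².
In km: r₁ = 1.27 × 1.496×10^8 = 1.89992×10^8 km; r₂ = 6.41 × 1.496×10^8 = 9.58936×10^8 km.
Semi-major axis of the transfer orbit: a_t = (1.89992×10^8 + 9.58936×10^8)/2 = 5.74464×10^8 km.
Half the transfer-orbit period gives t = π√(a_t³/μ) = 1.189×10^8 s.
Converting: 1.189×10^8 s ÷ 86400 s/day = 1380 days.

t = 1380 days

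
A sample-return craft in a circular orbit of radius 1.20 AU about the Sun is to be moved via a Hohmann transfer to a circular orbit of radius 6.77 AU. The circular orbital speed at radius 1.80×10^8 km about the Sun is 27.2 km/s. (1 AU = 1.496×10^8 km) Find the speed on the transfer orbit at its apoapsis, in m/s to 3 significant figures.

From the circular-orbit relation v² = μ/r at r = 1.80×10^8 km: μ = v²r = (27.2)² × 1.80×10^8 = 1.33171×10^11 km³/s².
In km: r₁ = 1.20 × 1.496×10^8 = 1.7952×10^8 km; r₂ = 6.77 × 1.496×10^8 = 1.012792×10^9 km.
Semi-major axis of the transfer orbit: a_t = (1.7952×10^8 + 1.012792×10^9)/2 = 5.96156×10^8 km.
At apoapsis, r = 1.012792×10^9 km.
Applying v² = μ(2/r − 1/a_t): v = 6.292 km/s.

v = 6290 m/s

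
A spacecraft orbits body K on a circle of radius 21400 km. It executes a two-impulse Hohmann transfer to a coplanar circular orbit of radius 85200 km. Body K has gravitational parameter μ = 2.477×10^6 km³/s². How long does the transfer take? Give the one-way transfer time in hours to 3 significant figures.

t = 6.82 hours

Semi-major axis of the transfer orbit: a_t = (21400 + 85200)/2 = 53300 km.
Transfer time t = π√(a_t³/μ) = π√((53300)³ / 2.477×10^6) = 24560 s.
Converting: 24560 s ÷ 3600 s/hour = 6.82 hours.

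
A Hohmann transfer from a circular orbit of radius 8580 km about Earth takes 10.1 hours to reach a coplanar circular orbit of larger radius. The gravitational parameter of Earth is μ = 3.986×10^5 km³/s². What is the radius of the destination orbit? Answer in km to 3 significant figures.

r₂ = 66700 km

Transfer time t = 10.1 hours = 36360 s, and t = π√(a_t³/μ).
So a_t = (μ t²/π²)^(1/3) = (3.986×10^5 × (36360)² / π²)^(1/3) = 37656 km.
Since a_t = (r₁ + r₂)/2, r₂ = 2a_t − r₁ = 2×37656 − 8580 = 66732 km.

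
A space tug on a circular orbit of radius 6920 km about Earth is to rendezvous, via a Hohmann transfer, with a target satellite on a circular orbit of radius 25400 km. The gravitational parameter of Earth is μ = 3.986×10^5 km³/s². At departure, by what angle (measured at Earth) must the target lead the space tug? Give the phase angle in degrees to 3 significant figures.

φ = 88.7°

The Hohmann ellipse has a_t = (r₁ + r₂)/2 = 16160 km.
The half-period of the transfer ellipse is t = π√(a_t³/μ) = 10222.2 s.
Target angular speed ω₂ = √(μ/r₂³) = 1.55962×10^-4 rad/s.
Angle swept by the target during transfer: ω₂·t = 1.59427 rad = 91.34°.
The space tug traverses 180° on the transfer ellipse, so the target must lead by 180° − 91.34° = 88.7°.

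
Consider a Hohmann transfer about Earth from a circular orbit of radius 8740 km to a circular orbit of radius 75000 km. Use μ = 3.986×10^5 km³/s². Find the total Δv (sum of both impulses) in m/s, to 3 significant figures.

Δv = 3540 m/s

Transfer-ellipse semi-major axis a_t = (r₁ + r₂)/2 = (8740 + 75000)/2 = 41870 km.
At r₁ the circular-orbit speed is v₁ = √(μ/r₁) = 6.753 km/s.
Transfer-orbit speed at r₁ (vis-viva equation): v_p = √[μ(2/r₁ − 1/a_t)] = 9.038 km/s.
First burn Δv₁ = |v_p − v₁| = 2.285 km/s.
At r₂, v₂ = √(μ/r₂) = 2.305 km/s.
Transfer-orbit speed at r₂: v_a = √[μ(2/r₂ − 1/a_t)] = 1.053 km/s.
Second burn Δv₂ = |v₂ − v_a| = 1.252 km/s.
Total Δv = Δv₁ + Δv₂ = 3.537 km/s.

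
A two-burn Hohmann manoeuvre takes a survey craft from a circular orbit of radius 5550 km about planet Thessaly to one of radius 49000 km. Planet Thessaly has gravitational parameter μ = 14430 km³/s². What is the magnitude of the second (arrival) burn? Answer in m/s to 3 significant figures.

Δv₂ = 298 m/s

Transfer-ellipse semi-major axis a_t = (r₁ + r₂)/2 = (5550 + 49000)/2 = 27275 km.
On the circular orbit at r = 49000 km, v_c = √(μ/r) = 0.5427 km/s.
Transfer-orbit speed at the same r (vis-viva, a = a_t): v_t = √[μ(2/r − 1/a_t)] = 0.2448 km/s.
Δv₂ = |v_t − v_c| = |0.2448 − 0.5427| = 0.2979 km/s.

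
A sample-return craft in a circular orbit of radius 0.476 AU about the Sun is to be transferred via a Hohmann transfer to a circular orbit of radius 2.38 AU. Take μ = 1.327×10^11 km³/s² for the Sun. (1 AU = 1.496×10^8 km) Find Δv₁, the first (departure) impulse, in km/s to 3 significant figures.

In km: r₁ = 0.476 × 1.496×10^8 = 7.12096×10^7 km; r₂ = 2.38 × 1.496×10^8 = 3.56048×10^8 km.
Transfer-ellipse semi-major axis a_t = (r₁ + r₂)/2 = (7.12096×10^7 + 3.56048×10^8)/2 = 2.136288×10^8 km.
On the circular orbit at r = 7.12096×10^7 km, v_c = √(μ/r) = 43.17 km/s.
Transfer-orbit speed at the same r (vis-viva, a = a_t): v_t = √[μ(2/r − 1/a_t)] = 55.73 km/s.
Δv₁ = |v_t − v_c| = |55.73 − 43.17| = 12.56 km/s.

Δv₁ = 12.6 km/s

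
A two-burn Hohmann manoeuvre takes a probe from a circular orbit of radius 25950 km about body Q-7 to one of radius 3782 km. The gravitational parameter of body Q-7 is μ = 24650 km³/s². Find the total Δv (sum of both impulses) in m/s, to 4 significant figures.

Δv = 1303 m/s

Semi-major axis of the transfer orbit: a_t = (25950 + 3782)/2 = 14866 km.
At r₁ the circular-orbit speed is v₁ = √(μ/r₁) = 0.9746 km/s.
On the transfer ellipse at r₁, vis-viva equation gives v_a = √[μ(2/r₁ − 1/a_t)] = 0.4916 km/s.
First burn Δv₁ = |v_a − v₁| = 0.4830 km/s.
At r₂, v₂ = √(μ/r₂) = 2.553 km/s.
Transfer-orbit speed at r₂: v_p = √[μ(2/r₂ − 1/a_t)] = 3.373 km/s.
Second burn Δv₂ = |v₂ − v_p| = 0.8200 km/s.
Δv = Δv₁ + Δv₂ = 0.4830 + 0.8200 = 1.303 km/s.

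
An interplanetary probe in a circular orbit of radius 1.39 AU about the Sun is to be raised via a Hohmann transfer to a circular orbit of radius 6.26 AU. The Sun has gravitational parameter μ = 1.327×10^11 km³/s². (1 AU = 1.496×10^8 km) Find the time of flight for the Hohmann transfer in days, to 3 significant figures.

In km: r₁ = 1.39 × 1.496×10^8 = 2.07944×10^8 km; r₂ = 6.26 × 1.496×10^8 = 9.36496×10^8 km.
The Hohmann ellipse has a_t = (r₁ + r₂)/2 = 5.7222×10^8 km.
Half the transfer-orbit period gives t = π√(a_t³/μ) = 1.180×10^8 s.
Converting: 1.180×10^8 s ÷ 86400 s/day = 1370 days.

t = 1370 days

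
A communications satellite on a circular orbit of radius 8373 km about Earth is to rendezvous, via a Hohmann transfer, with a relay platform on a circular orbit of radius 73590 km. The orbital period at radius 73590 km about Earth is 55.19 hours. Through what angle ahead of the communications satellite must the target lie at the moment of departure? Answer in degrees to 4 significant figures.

From Kepler's third law T² = 4π²r³/μ at r = 73590 km, T = 55.19 hours = 55.19 × 3600 s = 1.98684×10^5 s: μ = 4π²r³/T² = 3.98557×10^5 km³/s².
Transfer-ellipse semi-major axis a_t = (r₁ + r₂)/2 = (8373 + 73590)/2 = 40981.5 km.
The half-period of the transfer ellipse is t = π√(a_t³/μ) = 41284.4 s.
Target angular speed ω₂ = √(μ/r₂³) = 3.16240×10^-5 rad/s.
Angle swept by the target during transfer: ω₂·t = 1.30558 rad = 74.80°.
Arrival is 180° from departure on the ellipse, so φ = 180° − 74.80° = 105.2°.

φ = 105.2°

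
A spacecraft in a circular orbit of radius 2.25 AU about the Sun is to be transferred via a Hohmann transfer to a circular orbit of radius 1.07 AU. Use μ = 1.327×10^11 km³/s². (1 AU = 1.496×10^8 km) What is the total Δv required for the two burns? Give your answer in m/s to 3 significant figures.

In km: r₁ = 2.25 × 1.496×10^8 = 3.366×10^8 km; r₂ = 1.07 × 1.496×10^8 = 1.60072×10^8 km.
Semi-major axis of the transfer orbit: a_t = (3.366×10^8 + 1.60072×10^8)/2 = 2.48336×10^8 km.
Circular speed at r₁: v₁ = √(μ/r₁) = √(1.327×10^11/3.366×10^8) = 19.8554 km/s.
Transfer-orbit speed at r₁ (v² = μ(2/r − 1/a)): v_a = √[μ(2/r₁ − 1/a_t)] = 15.9410 km/s.
First burn Δv₁ = |v_a − v₁| = 3.9144 km/s.
Circular speed at r₂: v₂ = √(μ/r₂) = 28.79239 km/s.
Transfer-orbit speed at r₂: v_p = √[μ(2/r₂ − 1/a_t)] = 33.52085 km/s.
Second burn Δv₂ = |v₂ − v_p| = 4.7285 km/s.
Δv = Δv₁ + Δv₂ = 3.9144 + 4.7285 = 8.643 km/s.

Δv = 8640 m/s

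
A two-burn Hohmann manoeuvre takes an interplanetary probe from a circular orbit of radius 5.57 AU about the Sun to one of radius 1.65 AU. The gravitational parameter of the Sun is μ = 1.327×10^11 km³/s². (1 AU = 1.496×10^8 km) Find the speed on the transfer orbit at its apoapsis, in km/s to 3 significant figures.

v = 8.53 km/s

In km: r₁ = 5.57 × 1.496×10^8 = 8.33272×10^8 km; r₂ = 1.65 × 1.496×10^8 = 2.4684×10^8 km.
The Hohmann ellipse has a_t = (r₁ + r₂)/2 = 5.40056×10^8 km.
At apoapsis, r = 8.33272×10^8 km.
Vis-viva: v = √[μ(2/r − 1/a_t)] = √[1.327×10^11 × (2/8.33272×10^8 − 1/5.40056×10^8)] = 8.532 km/s.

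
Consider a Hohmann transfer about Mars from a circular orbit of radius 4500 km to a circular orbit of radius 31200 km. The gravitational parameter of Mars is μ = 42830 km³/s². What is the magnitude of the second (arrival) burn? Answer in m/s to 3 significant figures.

Δv₂ = 583 m/s

Transfer-ellipse semi-major axis a_t = (r₁ + r₂)/2 = (4500 + 31200)/2 = 17850 km.
On the circular orbit at r = 31200 km, v_c = √(μ/r) = 1.17165 km/s.
Transfer-orbit speed at the same r (vis-viva, a = a_t): v_t = √[μ(2/r − 1/a_t)] = 0.588280 km/s.
Δv₂ = |v_t − v_c| = |0.588280 − 1.17165| = 0.5834 km/s.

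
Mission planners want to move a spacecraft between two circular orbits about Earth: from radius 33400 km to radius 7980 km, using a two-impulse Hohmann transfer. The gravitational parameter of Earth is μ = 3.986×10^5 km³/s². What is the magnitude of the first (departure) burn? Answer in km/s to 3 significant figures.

Δv₁ = 1.31 km/s

Semi-major axis of the transfer orbit: a_t = (33400 + 7980)/2 = 20690 km.
Circular speed at r = 33400 km: v_c = √(μ/r) = 3.4546 km/s.
Vis-viva on the transfer ellipse at r = 33400 km gives v_t = √[μ(2/r − 1/a_t)] = 2.1454 km/s.
Δv₁ = |v_t − v_c| = |2.1454 − 3.4546| = 1.309 km/s.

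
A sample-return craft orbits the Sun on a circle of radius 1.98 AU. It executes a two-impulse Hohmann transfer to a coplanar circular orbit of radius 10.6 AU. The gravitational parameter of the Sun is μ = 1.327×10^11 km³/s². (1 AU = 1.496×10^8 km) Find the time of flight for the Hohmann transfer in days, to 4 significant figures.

t = 2881 days

In km: r₁ = 1.98 × 1.496×10^8 = 2.96208×10^8 km; r₂ = 10.6 × 1.496×10^8 = 1.58576×10^9 km.
The Hohmann ellipse has a_t = (r₁ + r₂)/2 = 9.40984×10^8 km.
By Kepler's third law the transfer-orbit period is T = 2π√(a_t³/μ), so t = T/2 = 2.489×10^8 s.
Converting: 2.489×10^8 s ÷ 86400 s/day = 2881 days.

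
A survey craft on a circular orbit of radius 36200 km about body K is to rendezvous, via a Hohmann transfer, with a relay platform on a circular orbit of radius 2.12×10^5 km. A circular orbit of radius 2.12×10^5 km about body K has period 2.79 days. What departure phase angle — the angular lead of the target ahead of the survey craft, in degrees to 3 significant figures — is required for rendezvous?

φ = 99.4°

From Kepler's third law T² = 4π²r³/μ at r = 2.12×10^5 km, T = 2.79 days = 2.79 × 86400 s = 2.41056×10^5 s: μ = 4π²r³/T² = 6.47338×10^6 km³/s².
Semi-major axis of the transfer orbit: a_t = (36200 + 2.120×10^5)/2 = 1.241×10^5 km.
The half-period of the transfer ellipse is t = π√(a_t³/μ) = 53980 s.
The target's mean motion on its circular orbit is ω₂ = √(μ/r₂³) = 2.607×10^-5 rad/s.
Angle swept by the target during transfer: ω₂·t = 1.407 rad = 80.62°.
The survey craft traverses 180° on the transfer ellipse, so the target must lead by 180° − 80.62° = 99.4°.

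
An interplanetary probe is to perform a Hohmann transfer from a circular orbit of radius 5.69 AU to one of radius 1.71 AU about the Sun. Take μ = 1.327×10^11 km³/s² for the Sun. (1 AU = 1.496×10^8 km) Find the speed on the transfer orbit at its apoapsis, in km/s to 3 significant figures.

In km: r₁ = 5.69 × 1.496×10^8 = 8.51224×10^8 km; r₂ = 1.71 × 1.496×10^8 = 2.55816×10^8 km.
Transfer-ellipse semi-major axis a_t = (r₁ + r₂)/2 = (8.51224×10^8 + 2.55816×10^8)/2 = 5.5352×10^8 km.
The apoapsis of the transfer ellipse is at r = 8.51224×10^8 km.
From the vis-viva equation, v = √[μ(2/r − 1/a_t)] = 8.488 km/s.

v = 8.49 km/s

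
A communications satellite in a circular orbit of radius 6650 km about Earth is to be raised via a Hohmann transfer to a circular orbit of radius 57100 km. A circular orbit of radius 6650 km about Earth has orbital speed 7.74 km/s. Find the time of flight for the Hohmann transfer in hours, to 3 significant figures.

From the circular-orbit relation v² = μ/r at r = 6650 km: μ = v²r = (7.74)² × 6650 = 3.98386×10^5 km³/s².
Transfer-ellipse semi-major axis a_t = (r₁ + r₂)/2 = (6650 + 57100)/2 = 31875 km.
By Kepler's third law the transfer-orbit period is T = 2π√(a_t³/μ), so t = T/2 = 28330 s.
Converting: 28330 s ÷ 3600 s/hour = 7.87 hours.

t = 7.87 hours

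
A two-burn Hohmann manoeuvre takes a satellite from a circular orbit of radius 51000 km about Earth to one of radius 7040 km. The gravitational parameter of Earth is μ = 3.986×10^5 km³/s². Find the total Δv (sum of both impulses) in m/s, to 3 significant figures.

Semi-major axis of the transfer orbit: a_t = (51000 + 7040)/2 = 29020 km.
At r₁ the circular-orbit speed is v₁ = √(μ/r₁) = 2.7957 km/s.
On the transfer ellipse at r₁, vis-viva equation gives v_a = √[μ(2/r₁ − 1/a_t)] = 1.3770 km/s.
First burn Δv₁ = |v_a − v₁| = 1.4187 km/s.
Circular speed at r₂: v₂ = √(μ/r₂) = 7.524581 km/s.
Transfer-orbit speed at r₂: v_p = √[μ(2/r₂ − 1/a_t)] = 9.975133 km/s.
Second burn Δv₂ = |v₂ − v_p| = 2.4506 km/s.
Δv = Δv₁ + Δv₂ = 1.4187 + 2.4506 = 3.869 km/s.

Δv = 3870 m/s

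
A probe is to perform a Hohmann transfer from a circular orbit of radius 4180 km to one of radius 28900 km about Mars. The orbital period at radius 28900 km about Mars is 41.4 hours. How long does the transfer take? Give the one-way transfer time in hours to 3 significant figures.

t = 8.96 hours

From Kepler's third law T² = 4π²r³/μ at r = 28900 km, T = 41.4 hours = 41.4 × 3600 s = 1.4904×10^5 s: μ = 4π²r³/T² = 42899.0 km³/s².
Semi-major axis of the transfer orbit: a_t = (4180 + 28900)/2 = 16540 km.
Half the transfer-orbit period gives t = π√(a_t³/μ) = 32260 s.
Converting: 32260 s ÷ 3600 s/hour = 8.96 hours.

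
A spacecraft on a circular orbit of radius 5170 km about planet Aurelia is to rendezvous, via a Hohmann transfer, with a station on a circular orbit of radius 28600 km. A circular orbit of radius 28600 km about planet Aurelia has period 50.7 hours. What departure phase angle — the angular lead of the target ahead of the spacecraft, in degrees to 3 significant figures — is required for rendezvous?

φ = 98.3°

From Kepler's third law T² = 4π²r³/μ at r = 28600 km, T = 50.7 hours = 50.7 × 3600 s = 1.8252×10^5 s: μ = 4π²r³/T² = 27722.8 km³/s².
Semi-major axis of the transfer orbit: a_t = (5170 + 28600)/2 = 16885 km.
The half-period of the transfer ellipse is t = π√(a_t³/μ) = 41398.35 s.
The target's mean motion on its circular orbit is ω₂ = √(μ/r₂³) = 3.442464×10^-5 rad/s.
Angle swept by the target during transfer: ω₂·t = 1.425123 rad = 81.654°.
The spacecraft traverses 180° on the transfer ellipse, so the target must lead by 180° − 81.654° = 98.3°.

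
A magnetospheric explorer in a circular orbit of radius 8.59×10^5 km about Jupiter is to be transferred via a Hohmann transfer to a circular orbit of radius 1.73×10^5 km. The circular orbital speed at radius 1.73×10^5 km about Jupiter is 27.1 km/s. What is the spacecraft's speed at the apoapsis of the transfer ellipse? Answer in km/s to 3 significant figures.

v = 7.04 km/s

From the circular-orbit relation v² = μ/r at r = 1.73×10^5 km: μ = v²r = (27.1)² × 1.73×10^5 = 1.27053×10^8 km³/s².
The Hohmann ellipse has a_t = (r₁ + r₂)/2 = 5.160×10^5 km.
At apoapsis, r = 8.590×10^5 km.
Applying v² = μ(2/r − 1/a_t): v = 7.042 km/s.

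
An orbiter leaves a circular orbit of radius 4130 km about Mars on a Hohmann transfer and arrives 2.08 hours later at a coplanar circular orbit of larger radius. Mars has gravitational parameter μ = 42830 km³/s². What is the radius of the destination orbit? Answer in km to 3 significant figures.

r₂ = 8360 km

Transfer time t = 2.08 hours = 7488 s, and t = π√(a_t³/μ).
So a_t = (μ t²/π²)^(1/3) = (42830 × (7488)² / π²)^(1/3) = 6243.0 km.
Since a_t = (r₁ + r₂)/2, r₂ = 2a_t − r₁ = 2×6243.0 − 4130 = 8356 km.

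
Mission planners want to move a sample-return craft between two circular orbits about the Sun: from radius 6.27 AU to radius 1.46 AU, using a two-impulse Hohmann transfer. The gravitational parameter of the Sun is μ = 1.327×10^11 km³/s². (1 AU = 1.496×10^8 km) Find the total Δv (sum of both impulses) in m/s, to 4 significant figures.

In km: r₁ = 6.27 × 1.496×10^8 = 9.37992×10^8 km; r₂ = 1.46 × 1.496×10^8 = 2.18416×10^8 km.
The Hohmann ellipse has a_t = (r₁ + r₂)/2 = 5.78204×10^8 km.
At r₁ the circular-orbit speed is v₁ = √(μ/r₁) = 11.894 km/s.
On the transfer ellipse at r₁, v² = μ(2/r − 1/a) gives v_a = √[μ(2/r₁ − 1/a_t)] = 7.3103 km/s.
First burn Δv₁ = |v_a − v₁| = 4.584 km/s.
At r₂, v₂ = √(μ/r₂) = 24.6487 km/s.
Transfer-orbit speed at r₂: v_p = √[μ(2/r₂ − 1/a_t)] = 31.3944 km/s.
Second burn Δv₂ = |v₂ − v_p| = 6.746 km/s.
Total Δv = Δv₁ + Δv₂ = 11.33 km/s.

Δv = 11330 m/s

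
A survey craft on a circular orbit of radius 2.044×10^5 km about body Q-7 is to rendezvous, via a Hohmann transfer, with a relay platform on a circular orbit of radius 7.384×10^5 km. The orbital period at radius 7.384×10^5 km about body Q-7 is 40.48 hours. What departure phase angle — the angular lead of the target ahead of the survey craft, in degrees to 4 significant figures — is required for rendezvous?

From Kepler's third law T² = 4π²r³/μ at r = 7.384×10^5 km, T = 40.48 hours = 40.48 × 3600 s = 1.45728×10^5 s: μ = 4π²r³/T² = 7.48426×10^8 km³/s².
The Hohmann ellipse has a_t = (r₁ + r₂)/2 = 4.714×10^5 km.
The half-period of the transfer ellipse is t = π√(a_t³/μ) = 37167 s.
The target's mean motion on its circular orbit is ω₂ = √(μ/r₂³) = 4.3116×10^-5 rad/s.
Angle swept by the target during transfer: ω₂·t = 1.6025 rad = 91.82°.
Arrival is 180° from departure on the ellipse, so φ = 180° − 91.82° = 88.18°.

φ = 88.18°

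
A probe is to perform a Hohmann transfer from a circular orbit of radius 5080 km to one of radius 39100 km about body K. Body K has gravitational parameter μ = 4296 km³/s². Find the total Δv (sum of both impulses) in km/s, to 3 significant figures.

Transfer-ellipse semi-major axis a_t = (r₁ + r₂)/2 = (5080 + 39100)/2 = 22090 km.
At r₁ the circular-orbit speed is v₁ = √(μ/r₁) = 0.91960 km/s.
On the transfer ellipse at r₁, vis-viva equation gives v_p = √[μ(2/r₁ − 1/a_t)] = 1.2235 km/s.
First burn Δv₁ = |v_p − v₁| = 0.3039 km/s.
Circular speed at r₂: v₂ = √(μ/r₂) = 0.3315 km/s.
Transfer-orbit speed at r₂: v_a = √[μ(2/r₂ − 1/a_t)] = 0.1590 km/s.
Second burn Δv₂ = |v₂ − v_a| = 0.1725 km/s.
Total Δv = Δv₁ + Δv₂ = 0.4764 km/s.

Δv = 0.476 km/s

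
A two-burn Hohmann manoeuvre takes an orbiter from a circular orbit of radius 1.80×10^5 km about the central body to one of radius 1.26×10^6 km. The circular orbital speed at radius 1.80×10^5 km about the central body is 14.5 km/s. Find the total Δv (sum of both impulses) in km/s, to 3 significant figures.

From the circular-orbit relation v² = μ/r at r = 1.80×10^5 km: μ = v²r = (14.5)² × 1.80×10^5 = 3.78450×10^7 km³/s².
The Hohmann ellipse has a_t = (r₁ + r₂)/2 = 7.200×10^5 km.
Circular speed at r₁: v₁ = √(μ/r₁) = √(3.78450×10^7/1.800×10^5) = 14.500 km/s.
Transfer-orbit speed at r₁ (vis-viva): v_p = √[μ(2/r₁ − 1/a_t)] = 19.182 km/s.
First burn Δv₁ = |v_p − v₁| = 4.682 km/s.
Circular speed at r₂: v₂ = √(μ/r₂) = 5.480 km/s.
Transfer-orbit speed at r₂: v_a = √[μ(2/r₂ − 1/a_t)] = 2.740 km/s.
Second burn Δv₂ = |v₂ − v_a| = 2.740 km/s.
Total Δv = Δv₁ + Δv₂ = 7.422 km/s.

Δv = 7.42 km/s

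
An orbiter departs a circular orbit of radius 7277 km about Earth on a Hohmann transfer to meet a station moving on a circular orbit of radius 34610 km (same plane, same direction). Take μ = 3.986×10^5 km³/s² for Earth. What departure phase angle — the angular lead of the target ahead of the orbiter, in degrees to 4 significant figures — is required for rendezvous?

The Hohmann ellipse has a_t = (r₁ + r₂)/2 = 20943.5 km.
The half-period of the transfer ellipse is t = π√(a_t³/μ) = 15081.9 s.
The target's mean motion on its circular orbit is ω₂ = √(μ/r₂³) = 9.80542×10^-5 rad/s.
Angle swept by the target during transfer: ω₂·t = 1.4788 rad = 84.73°.
The orbiter traverses 180° on the transfer ellipse, so the target must lead by 180° − 84.73° = 95.27°.

φ = 95.27°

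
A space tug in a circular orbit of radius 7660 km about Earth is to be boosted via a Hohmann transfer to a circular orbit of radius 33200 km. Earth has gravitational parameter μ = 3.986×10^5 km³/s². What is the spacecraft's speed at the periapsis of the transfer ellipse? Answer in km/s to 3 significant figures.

v = 9.20 km/s

The Hohmann ellipse has a_t = (r₁ + r₂)/2 = 20430 km.
The periapsis of the transfer ellipse is at r = 7660 km.
Vis-viva: v = √[μ(2/r − 1/a_t)] = √[3.986×10^5 × (2/7660 − 1/20430)] = 9.196 km/s.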